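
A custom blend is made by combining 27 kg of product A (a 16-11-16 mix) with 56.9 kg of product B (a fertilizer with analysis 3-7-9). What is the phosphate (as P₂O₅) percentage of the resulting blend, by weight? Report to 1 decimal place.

Total mass = 27 + 56.9 = 83.9 kg.
P₂O₅ mass = 11%×27 + 7%×56.9 = 6.953 kg.
% P₂O₅ = 6.953 / 83.9 = 8.28725%.

8.3% P₂O₅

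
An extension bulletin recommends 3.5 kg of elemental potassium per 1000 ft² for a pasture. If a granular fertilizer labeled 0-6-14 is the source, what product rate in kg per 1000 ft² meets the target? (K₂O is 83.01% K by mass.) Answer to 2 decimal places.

30.12 kg of product per thousand sq ft

As K₂O: 3.5 / 0.8301 = 4.21636 kg per 1000 ft².
Product per 1000 ft² = 4.21636 / 14% = 30.1169 kg.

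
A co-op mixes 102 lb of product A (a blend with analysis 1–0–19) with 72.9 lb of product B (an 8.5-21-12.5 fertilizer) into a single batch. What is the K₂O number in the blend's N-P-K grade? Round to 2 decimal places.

Total mass = 102 + 72.9 = 174.9 lb.
K₂O mass = 19%×102 + 12.5%×72.9 = 28.4925 lb.
% K₂O = 28.4925 / 174.9 = 16.2907%.

16.29% K₂O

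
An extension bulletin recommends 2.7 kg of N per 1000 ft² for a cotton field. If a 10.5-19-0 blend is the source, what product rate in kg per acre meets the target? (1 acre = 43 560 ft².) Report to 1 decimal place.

1120.1 kg of product per acre

Product per 1000 ft² = 2.7 / 10.5% = 25.7143 kg.
Convert to per acre: 25.7143 × 43.56 = 1120.11 kg.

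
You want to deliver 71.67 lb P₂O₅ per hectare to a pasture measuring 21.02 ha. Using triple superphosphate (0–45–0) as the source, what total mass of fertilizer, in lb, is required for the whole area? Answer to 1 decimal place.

3347.8 lb

Product per hectare = 71.67 / 45% = 159.267 lb.
Total product = 159.267 × 21.02 = 3347.79 lb.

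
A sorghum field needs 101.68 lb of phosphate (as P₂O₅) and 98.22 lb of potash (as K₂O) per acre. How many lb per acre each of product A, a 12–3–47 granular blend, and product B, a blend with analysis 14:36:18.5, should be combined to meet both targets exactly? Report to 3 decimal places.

Per-acre balance (a = product A, b = product B):
P₂O₅: 0.03·a + 0.36·b = 101.68
K₂O: 0.47·a + 0.185·b = 98.22
Solving simultaneously: a = 101.1207, b = 274.0177.

101.121 lb product A, 274.018 lb product B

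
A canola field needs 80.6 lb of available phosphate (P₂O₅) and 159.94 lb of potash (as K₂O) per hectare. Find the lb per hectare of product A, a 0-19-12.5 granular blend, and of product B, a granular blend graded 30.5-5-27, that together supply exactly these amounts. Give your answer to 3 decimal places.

305.549 lb product A, 450.912 lb product B

Per-hectare balance (a = product A, b = product B):
P₂O₅: 0.19·a + 0.05·b = 80.6
K₂O: 0.125·a + 0.27·b = 159.94
Eliminate a: (row1) − 0.19/0.125·(row2) → -0.3604·b = -162.509, so b = 450.9123.
Back-substitute: a = (80.6 − 0.05·450.9123) / 0.19 = 305.5494.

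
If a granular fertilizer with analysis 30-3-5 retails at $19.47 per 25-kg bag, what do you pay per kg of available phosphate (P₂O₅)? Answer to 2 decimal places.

P₂O₅ in bag = 25 × 3% = 0.75 kg.
Cost per kg P₂O₅ = $19.47 / 0.75 = $25.9600.

$25.96 per kg P₂O₅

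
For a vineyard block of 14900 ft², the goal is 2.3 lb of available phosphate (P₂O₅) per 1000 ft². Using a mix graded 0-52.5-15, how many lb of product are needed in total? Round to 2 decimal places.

65.28 lb

Product per 1000 ft² = 2.3 / 52.5% = 4.38095 lb.
Total product = 4.38095 × 14900 / 1000 = 65.2762 lb.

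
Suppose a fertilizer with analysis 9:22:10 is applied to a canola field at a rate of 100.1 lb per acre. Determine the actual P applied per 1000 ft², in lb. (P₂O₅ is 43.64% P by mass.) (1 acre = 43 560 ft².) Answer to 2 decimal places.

P₂O₅ per acre = 100.1 × 22% = 22.022 lb.
Elemental P = 22.022 × 0.4364 = 9.6104 lb per acre.
Convert to per 1000 ft²: 9.6104 × 0.0229568 = 0.220624 lb.

0.22 lb P per thousand sq ft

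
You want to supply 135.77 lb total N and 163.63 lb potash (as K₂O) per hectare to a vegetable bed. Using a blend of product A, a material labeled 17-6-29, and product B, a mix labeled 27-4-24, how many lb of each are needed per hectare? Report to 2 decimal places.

309.21 lb product A, 308.17 lb product B

Per-hectare balance (a = product A, b = product B):
N: 0.17·a + 0.27·b = 135.77
K₂O: 0.29·a + 0.24·b = 163.63
From row1: a = (135.77 − 0.27·b) / 0.17.
Into row2: 0.29·(135.77 − 0.27·b)/0.17 + 0.24·b = 163.63 → b = 308.165, a = 309.208.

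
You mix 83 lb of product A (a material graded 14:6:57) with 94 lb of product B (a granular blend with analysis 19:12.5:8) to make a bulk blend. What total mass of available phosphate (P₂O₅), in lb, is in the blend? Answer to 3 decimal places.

16.730 lb P₂O₅

P₂O₅ mass = 6%×83 + 12.5%×94 = 16.73 lb.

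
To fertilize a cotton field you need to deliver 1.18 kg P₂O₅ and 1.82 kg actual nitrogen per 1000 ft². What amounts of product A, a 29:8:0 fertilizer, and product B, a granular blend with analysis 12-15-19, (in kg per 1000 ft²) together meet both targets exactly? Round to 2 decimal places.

3.88 kg product A, 5.80 kg product B

Let a = kg of product A, b = kg of product B (per 1000 ft²).
P₂O₅: 0.08·a + 0.15·b = 1.18
N: 0.29·a + 0.12·b = 1.82
Eliminate a: (row1) − 0.08/0.29·(row2) → 0.116897·b = 0.677931, so b = 5.79941.
Back-substitute: a = (1.18 − 0.15·5.79941) / 0.08 = 3.87611.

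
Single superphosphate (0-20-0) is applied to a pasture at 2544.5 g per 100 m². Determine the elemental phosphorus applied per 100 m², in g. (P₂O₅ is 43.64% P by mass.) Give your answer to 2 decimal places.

222.08 g P per hundred sq m

P₂O₅ per 100 m² = 2544.5 × 20% = 508.9 g.
Elemental P = 508.9 × 0.4364 = 222.084 g per 100 m².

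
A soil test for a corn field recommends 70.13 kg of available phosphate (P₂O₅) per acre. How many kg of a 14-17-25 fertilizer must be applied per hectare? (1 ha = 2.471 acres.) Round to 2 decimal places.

Product per acre = 70.13 / 17% = 412.529 kg.
Convert to per hectare: 412.529 × 2.471 = 1019.3602 kg.

1019.36 kg of product per hectare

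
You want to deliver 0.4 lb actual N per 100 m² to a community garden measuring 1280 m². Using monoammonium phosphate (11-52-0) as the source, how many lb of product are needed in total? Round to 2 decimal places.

Product per 100 m² = 0.4 / 11% = 3.63636 lb.
Total product = 3.63636 × 1280 / 100 = 46.5455 lb.

46.55 lb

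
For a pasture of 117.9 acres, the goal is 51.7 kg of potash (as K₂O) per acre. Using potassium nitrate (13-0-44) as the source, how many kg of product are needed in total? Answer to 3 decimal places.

13853.250 kg

Product per acre = 51.7 / 44% = 117.5 kg.
Total product = 117.5 × 117.9 = 13853.25 kg.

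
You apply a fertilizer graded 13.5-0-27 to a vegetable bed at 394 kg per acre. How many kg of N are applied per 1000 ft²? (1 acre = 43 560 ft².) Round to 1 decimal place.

nitrogen per acre = 394 × 13.5% = 53.19 kg.
Convert to per 1000 ft²: 53.19 × 0.0229568 = 1.22107 kg.

1.2 kg N per thousand sq ft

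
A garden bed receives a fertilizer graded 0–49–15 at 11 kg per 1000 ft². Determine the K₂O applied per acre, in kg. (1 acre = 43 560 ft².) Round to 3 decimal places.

71.874 kg K₂O per acre

K₂O per 1000 ft² = 11 × 15% = 1.65 kg.
Convert to per acre: 1.65 × 43.56 = 71.874 kg.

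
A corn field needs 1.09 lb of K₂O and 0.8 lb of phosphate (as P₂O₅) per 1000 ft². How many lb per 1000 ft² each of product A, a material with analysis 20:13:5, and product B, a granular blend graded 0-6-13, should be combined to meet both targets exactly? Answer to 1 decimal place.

Per-1000 ft² balance (a = product A, b = product B):
K₂O: 0.05·a + 0.13·b = 1.09
P₂O₅: 0.13·a + 0.06·b = 0.8
Eliminate b: (row1) − 0.13/0.06·(row2) → -0.231667·a = -0.643333, so a = 2.77698.
Then b = (0.8 − 0.13·2.77698) / 0.06 = 7.31655.

2.8 lb product A, 7.3 lb product B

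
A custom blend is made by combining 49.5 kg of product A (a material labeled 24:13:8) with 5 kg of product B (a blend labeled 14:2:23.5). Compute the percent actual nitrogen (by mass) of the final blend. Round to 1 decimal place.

23.1% N

Total mass = 49.5 + 5 = 54.5 kg.
N mass = 24%×49.5 + 14%×5 = 12.58 kg.
% N = 12.58 / 54.5 = 23.0826%.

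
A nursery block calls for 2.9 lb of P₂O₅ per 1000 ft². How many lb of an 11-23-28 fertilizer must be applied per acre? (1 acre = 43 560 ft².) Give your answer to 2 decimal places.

549.23 lb of product per acre

Product per 1000 ft² = 2.9 / 23% = 12.6087 lb.
Convert to per acre: 12.6087 × 43.56 = 549.2348 lb.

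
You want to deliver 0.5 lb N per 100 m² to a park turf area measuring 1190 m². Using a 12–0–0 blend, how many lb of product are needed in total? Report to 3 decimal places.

49.583 lb

Product per 100 m² = 0.5 / 12% = 4.16667 lb.
Total product = 4.16667 × 1190 / 100 = 49.5833 lb.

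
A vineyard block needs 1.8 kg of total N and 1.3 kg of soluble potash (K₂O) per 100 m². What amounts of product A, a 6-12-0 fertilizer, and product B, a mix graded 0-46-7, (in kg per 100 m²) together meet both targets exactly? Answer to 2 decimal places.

30.00 kg product A, 18.57 kg product B

Per-100 m² balance (a = product A, b = product B):
N: 0.06·a + 0·b = 1.8
K₂O: 0·a + 0.07·b = 1.3
Solving simultaneously: a = 30, b = 18.5714.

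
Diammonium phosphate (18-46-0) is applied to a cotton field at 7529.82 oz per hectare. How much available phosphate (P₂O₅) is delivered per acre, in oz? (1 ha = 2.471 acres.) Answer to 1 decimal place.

1401.7 oz P₂O₅ per acre

P₂O₅ per hectare = 7529.82 × 46% = 3463.72 oz.
Convert to per acre: 3463.72 × 0.404694 = 1401.747 oz.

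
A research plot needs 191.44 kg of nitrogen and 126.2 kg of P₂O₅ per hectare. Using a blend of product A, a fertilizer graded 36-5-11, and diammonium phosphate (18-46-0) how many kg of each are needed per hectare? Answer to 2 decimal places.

417.28 kg product A, 228.99 kg diammonium phosphate

With a, b = kg per hectare of product A and diammonium phosphate:
N: 0.36·a + 0.18·b = 191.44
P₂O₅: 0.05·a + 0.46·b = 126.2
Solving simultaneously: a = 417.282, b = 228.991.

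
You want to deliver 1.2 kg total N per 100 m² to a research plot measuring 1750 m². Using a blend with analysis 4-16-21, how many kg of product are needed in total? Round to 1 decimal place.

525.0 kg

Product per 100 m² = 1.2 / 4% = 30 kg.
Total product = 30 × 1750 / 100 = 525 kg.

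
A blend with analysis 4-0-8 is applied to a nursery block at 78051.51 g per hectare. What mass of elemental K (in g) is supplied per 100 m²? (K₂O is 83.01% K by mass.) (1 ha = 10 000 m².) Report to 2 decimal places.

K₂O per hectare = 78051.51 × 8% = 6244.12 g.
Elemental K = 6244.12 × 0.8301 = 5183.24 g per hectare.
Convert to per 100 m²: 5183.24 × 0.01 = 51.8324 g.

51.83 g K per hundred sq m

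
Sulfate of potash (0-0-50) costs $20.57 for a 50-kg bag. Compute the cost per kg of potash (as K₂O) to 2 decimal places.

K₂O in bag = 50 × 50% = 25 kg.
Cost per kg K₂O = $20.57 / 25 = $0.8228.

$0.82 per kg K₂O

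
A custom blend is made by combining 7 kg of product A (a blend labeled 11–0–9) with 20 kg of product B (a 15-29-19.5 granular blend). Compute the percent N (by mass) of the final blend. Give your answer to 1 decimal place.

14.0% N

Total mass = 7 + 20 = 27 kg.
N mass = 11%×7 + 15%×20 = 3.77 kg.
% N = 3.77 / 27 = 13.963%.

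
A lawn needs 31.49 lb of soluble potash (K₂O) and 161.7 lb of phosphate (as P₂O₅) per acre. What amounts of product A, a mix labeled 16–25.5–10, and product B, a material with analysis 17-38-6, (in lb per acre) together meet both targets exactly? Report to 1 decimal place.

99.7 lb product A, 358.6 lb product B

Let a = lb of product A, b = lb of product B (per acre).
K₂O: 0.1·a + 0.06·b = 31.49
P₂O₅: 0.255·a + 0.38·b = 161.7
Eliminate b: (row1) − 0.06/0.38·(row2) → 0.0597368·a = 5.95842, so a = 99.7445.
Then b = (161.7 − 0.255·99.7445) / 0.38 = 358.593.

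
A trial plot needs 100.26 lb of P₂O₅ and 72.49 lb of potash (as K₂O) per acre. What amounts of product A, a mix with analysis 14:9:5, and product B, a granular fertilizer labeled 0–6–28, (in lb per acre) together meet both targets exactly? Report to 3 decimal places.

With a, b = lb per acre of product A and product B:
P₂O₅: 0.09·a + 0.06·b = 100.26
K₂O: 0.05·a + 0.28·b = 72.49
Eliminate a: (row1) − 0.09/0.05·(row2) → -0.444·b = -30.222, so b = 68.0676.
Back-substitute: a = (100.26 − 0.06·68.0676) / 0.09 = 1068.6216.

1068.622 lb product A, 68.068 lb product B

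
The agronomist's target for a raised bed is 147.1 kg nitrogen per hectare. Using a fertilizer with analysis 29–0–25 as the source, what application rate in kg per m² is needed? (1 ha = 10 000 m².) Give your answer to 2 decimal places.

Product per hectare = 147.1 / 29% = 507.241 kg.
Convert to per m²: 507.241 × 0.0001 = 0.0507241 kg.

0.05 kg of product per sq m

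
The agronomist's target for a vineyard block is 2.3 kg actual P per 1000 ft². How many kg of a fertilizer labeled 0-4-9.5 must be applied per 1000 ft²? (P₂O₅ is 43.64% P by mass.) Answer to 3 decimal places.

As P₂O₅: 2.3 / 0.4364 = 5.27039 kg per 1000 ft².
Product per 1000 ft² = 5.27039 / 4% = 131.7599 kg.

131.760 kg of product per thousand sq ft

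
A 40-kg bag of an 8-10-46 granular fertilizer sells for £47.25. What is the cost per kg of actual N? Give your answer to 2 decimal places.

N in bag = 40 × 8% = 3.2 kg.
Cost per kg N = £47.25 / 3.2 = £14.7656.

£14.77 per kg N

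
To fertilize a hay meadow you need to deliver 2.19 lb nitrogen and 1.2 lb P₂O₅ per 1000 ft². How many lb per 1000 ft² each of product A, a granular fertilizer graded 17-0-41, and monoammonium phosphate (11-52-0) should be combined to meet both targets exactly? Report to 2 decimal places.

Per-1000 ft² balance (a = product A, b = monoammonium phosphate):
N: 0.17·a + 0.11·b = 2.19
P₂O₅: 0·a + 0.52·b = 1.2
Solving simultaneously: a = 11.3891, b = 2.30769.

11.39 lb product A, 2.31 lb monoammonium phosphate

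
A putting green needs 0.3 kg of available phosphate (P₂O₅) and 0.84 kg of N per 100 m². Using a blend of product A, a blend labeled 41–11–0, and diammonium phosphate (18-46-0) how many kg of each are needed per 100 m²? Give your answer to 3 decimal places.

Let a = kg of product A, b = kg of diammonium phosphate (per 100 m²).
P₂O₅: 0.11·a + 0.46·b = 0.3
N: 0.41·a + 0.18·b = 0.84
Eliminate b: (row1) − 0.46/0.18·(row2) → -0.937778·a = -1.84667, so a = 1.96919.
Then b = (0.84 − 0.41·1.96919) / 0.18 = 0.18128.

1.969 kg product A, 0.181 kg diammonium phosphate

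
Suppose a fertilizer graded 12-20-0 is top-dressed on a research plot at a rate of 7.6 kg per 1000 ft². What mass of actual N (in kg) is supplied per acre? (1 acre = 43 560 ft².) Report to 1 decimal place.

39.7 kg N per acre

nitrogen per 1000 ft² = 7.6 × 12% = 0.912 kg.
Convert to per acre: 0.912 × 43.56 = 39.7267 kg.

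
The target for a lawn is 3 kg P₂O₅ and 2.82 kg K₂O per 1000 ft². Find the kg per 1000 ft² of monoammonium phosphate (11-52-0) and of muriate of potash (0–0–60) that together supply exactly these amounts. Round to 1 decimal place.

5.8 kg monoammonium phosphate, 4.7 kg muriate of potash

With a, b = kg per 1000 ft² of monoammonium phosphate and muriate of potash:
P₂O₅: 0.52·a + 0·b = 3
K₂O: 0·a + 0.6·b = 2.82
Solving simultaneously: a = 5.76923, b = 4.7.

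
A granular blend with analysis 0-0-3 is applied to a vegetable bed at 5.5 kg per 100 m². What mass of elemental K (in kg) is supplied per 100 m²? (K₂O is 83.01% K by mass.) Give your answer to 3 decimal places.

K₂O per 100 m² = 5.5 × 3% = 0.165 kg.
Elemental K = 0.165 × 0.8301 = 0.136966 kg per 100 m².

0.137 kg K per hundred sq m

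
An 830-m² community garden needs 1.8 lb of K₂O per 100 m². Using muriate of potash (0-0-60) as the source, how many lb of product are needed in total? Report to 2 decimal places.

24.90 lb

Product per 100 m² = 1.8 / 60% = 3 lb.
Total product = 3 × 830 / 100 = 24.9 lb.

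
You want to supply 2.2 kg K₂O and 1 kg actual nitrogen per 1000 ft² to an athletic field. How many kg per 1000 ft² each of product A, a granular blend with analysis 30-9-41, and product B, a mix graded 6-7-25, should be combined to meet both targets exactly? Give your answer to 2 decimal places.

2.34 kg product A, 4.96 kg product B

Per-1000 ft² balance (a = product A, b = product B):
K₂O: 0.41·a + 0.25·b = 2.2
N: 0.3·a + 0.06·b = 1
From row1: a = (2.2 − 0.25·b) / 0.41.
Into row2: 0.3·(2.2 − 0.25·b)/0.41 + 0.06·b = 1 → b = 4.96032, a = 2.34127.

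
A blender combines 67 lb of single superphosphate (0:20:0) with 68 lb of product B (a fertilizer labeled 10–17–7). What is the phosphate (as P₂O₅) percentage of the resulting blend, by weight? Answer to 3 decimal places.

Total mass = 67 + 68 = 135 lb.
P₂O₅ mass = 20%×67 + 17%×68 = 24.96 lb.
% P₂O₅ = 24.96 / 135 = 18.4889%.

18.489% P₂O₅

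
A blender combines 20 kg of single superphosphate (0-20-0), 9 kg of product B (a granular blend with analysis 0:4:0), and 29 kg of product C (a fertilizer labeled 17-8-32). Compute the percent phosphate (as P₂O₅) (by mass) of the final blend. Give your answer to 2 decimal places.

Total mass = 20 + 9 + 29 = 58 kg.
P₂O₅ mass = 20%×20 + 4%×9 + 8%×29 = 6.68 kg.
% P₂O₅ = 6.68 / 58 = 11.5172%.

11.52% P₂O₅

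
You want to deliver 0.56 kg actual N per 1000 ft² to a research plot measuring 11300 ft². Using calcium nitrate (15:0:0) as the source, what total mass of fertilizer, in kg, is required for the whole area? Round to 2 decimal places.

Product per 1000 ft² = 0.56 / 15% = 3.73333 kg.
Total product = 3.73333 × 11300 / 1000 = 42.1867 kg.

42.19 kg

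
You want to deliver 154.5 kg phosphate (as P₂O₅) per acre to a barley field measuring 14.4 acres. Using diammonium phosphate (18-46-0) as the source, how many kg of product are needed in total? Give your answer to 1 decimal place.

4836.5 kg

Product per acre = 154.5 / 46% = 335.87 kg.
Total product = 335.87 × 14.4 = 4836.52 kg.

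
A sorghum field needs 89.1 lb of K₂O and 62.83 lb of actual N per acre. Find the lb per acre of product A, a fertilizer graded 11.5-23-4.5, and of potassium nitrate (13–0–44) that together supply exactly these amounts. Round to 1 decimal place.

358.9 lb product A, 165.8 lb potassium nitrate

Per-acre balance (a = product A, b = potassium nitrate):
K₂O: 0.045·a + 0.44·b = 89.1
N: 0.115·a + 0.13·b = 62.83
Eliminate a: (row1) − 0.045/0.115·(row2) → 0.38913·b = 64.5143, so b = 165.791.
Back-substitute: a = (89.1 − 0.44·165.791) / 0.045 = 358.932.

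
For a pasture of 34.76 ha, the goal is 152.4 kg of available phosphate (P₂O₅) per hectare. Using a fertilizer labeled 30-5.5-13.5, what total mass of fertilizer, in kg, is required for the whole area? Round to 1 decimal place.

Product per hectare = 152.4 / 5.5% = 2770.91 kg.
Total product = 2770.91 × 34.76 = 96316.8 kg.

96316.8 kg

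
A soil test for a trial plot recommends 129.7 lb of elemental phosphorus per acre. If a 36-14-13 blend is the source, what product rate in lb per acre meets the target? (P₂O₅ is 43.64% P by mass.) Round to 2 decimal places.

As P₂O₅: 129.7 / 0.4364 = 297.204 lb per acre.
Product per acre = 297.204 / 14% = 2122.889 lb.

2122.89 lb of product per acre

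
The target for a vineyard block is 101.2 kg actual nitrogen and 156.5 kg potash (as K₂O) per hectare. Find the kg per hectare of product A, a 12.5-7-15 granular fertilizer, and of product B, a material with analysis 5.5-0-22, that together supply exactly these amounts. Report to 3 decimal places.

709.429 kg product A, 227.662 kg product B

With a, b = kg per hectare of product A and product B:
N: 0.125·a + 0.055·b = 101.2
K₂O: 0.15·a + 0.22·b = 156.5
Eliminate b: (row1) − 0.055/0.22·(row2) → 0.0875·a = 62.075, so a = 709.4286.
Then b = (156.5 − 0.15·709.4286) / 0.22 = 227.6623.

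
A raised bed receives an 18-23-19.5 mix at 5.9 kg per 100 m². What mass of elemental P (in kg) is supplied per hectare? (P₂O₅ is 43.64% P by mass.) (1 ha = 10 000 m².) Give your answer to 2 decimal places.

P₂O₅ per 100 m² = 5.9 × 23% = 1.357 kg.
Elemental P = 1.357 × 0.4364 = 0.592195 kg per 100 m².
Convert to per hectare: 0.592195 × 100 = 59.2195 kg.

59.22 kg P per hectare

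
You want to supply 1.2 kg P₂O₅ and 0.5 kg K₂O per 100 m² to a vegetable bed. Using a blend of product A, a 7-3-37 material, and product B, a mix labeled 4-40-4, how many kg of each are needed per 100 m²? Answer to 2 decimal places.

Per-100 m² balance (a = product A, b = product B):
P₂O₅: 0.03·a + 0.4·b = 1.2
K₂O: 0.37·a + 0.04·b = 0.5
Eliminate b: (row1) − 0.4/0.04·(row2) → -3.67·a = -3.8, so a = 1.03542.
Then b = (0.5 − 0.37·1.03542) / 0.04 = 2.92234.

1.04 kg product A, 2.92 kg product B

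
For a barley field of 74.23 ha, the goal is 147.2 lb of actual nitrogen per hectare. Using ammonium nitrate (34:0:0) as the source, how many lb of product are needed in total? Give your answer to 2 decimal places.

32137.22 lb

Product per hectare = 147.2 / 34% = 432.941 lb.
Total product = 432.941 × 74.23 = 32137.224 lb.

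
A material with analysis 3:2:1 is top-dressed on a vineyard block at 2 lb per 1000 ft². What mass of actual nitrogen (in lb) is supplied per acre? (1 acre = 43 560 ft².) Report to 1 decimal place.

2.6 lb N per acre

nitrogen per 1000 ft² = 2 × 3% = 0.06 lb.
Convert to per acre: 0.06 × 43.56 = 2.6136 lb.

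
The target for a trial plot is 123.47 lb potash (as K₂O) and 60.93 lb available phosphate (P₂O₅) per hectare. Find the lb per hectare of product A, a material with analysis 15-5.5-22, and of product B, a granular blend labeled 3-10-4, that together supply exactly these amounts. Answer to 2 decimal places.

500.49 lb product A, 334.03 lb product B

Let a = lb of product A, b = lb of product B (per hectare).
K₂O: 0.22·a + 0.04·b = 123.47
P₂O₅: 0.055·a + 0.1·b = 60.93
Eliminate a: (row1) − 0.22/0.055·(row2) → -0.36·b = -120.25, so b = 334.028.
Back-substitute: a = (123.47 − 0.04·334.028) / 0.22 = 500.4949.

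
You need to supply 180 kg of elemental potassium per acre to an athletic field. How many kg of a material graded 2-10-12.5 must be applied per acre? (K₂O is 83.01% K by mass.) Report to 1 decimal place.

1734.7 kg of product per acre

As K₂O: 180 / 0.8301 = 216.841 kg per acre.
Product per acre = 216.841 / 12.5% = 1734.73 kg.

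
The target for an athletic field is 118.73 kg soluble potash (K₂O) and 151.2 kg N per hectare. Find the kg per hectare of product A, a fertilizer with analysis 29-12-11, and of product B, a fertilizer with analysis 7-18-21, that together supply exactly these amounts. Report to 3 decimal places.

Let a = kg of product A, b = kg of product B (per hectare).
K₂O: 0.11·a + 0.21·b = 118.73
N: 0.29·a + 0.07·b = 151.2
Eliminate b: (row1) − 0.21/0.07·(row2) → -0.76·a = -334.87, so a = 440.6184.
Then b = (151.2 − 0.29·440.6184) / 0.07 = 334.5808.

440.618 kg product A, 334.581 kg product B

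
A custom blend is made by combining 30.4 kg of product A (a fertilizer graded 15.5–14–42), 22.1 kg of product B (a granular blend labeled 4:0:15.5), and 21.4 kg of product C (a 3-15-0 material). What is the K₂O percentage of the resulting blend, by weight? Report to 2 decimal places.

Total mass = 30.4 + 22.1 + 21.4 = 73.9 kg.
K₂O mass = 42%×30.4 + 15.5%×22.1 + 0%×21.4 = 16.1935 kg.
% K₂O = 16.1935 / 73.9 = 21.9127%.

21.91% K₂O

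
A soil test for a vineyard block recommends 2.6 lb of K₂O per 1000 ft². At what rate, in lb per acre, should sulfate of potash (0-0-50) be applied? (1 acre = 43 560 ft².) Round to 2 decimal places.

226.51 lb of product per acre

Product per 1000 ft² = 2.6 / 50% = 5.2 lb.
Convert to per acre: 5.2 × 43.56 = 226.512 lb.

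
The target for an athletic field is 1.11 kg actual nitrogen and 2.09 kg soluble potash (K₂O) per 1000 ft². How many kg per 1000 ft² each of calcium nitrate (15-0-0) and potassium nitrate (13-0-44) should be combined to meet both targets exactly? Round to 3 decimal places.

Let a = kg of calcium nitrate, b = kg of potassium nitrate (per 1000 ft²).
N: 0.15·a + 0.13·b = 1.11
K₂O: 0·a + 0.44·b = 2.09
Solving simultaneously: a = 3.28333, b = 4.75.

3.283 kg calcium nitrate, 4.750 kg potassium nitrate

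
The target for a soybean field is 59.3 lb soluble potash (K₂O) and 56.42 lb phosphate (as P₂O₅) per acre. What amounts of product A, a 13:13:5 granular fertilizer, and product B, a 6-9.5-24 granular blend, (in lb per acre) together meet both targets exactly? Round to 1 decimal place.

299.0 lb product A, 184.8 lb product B

Let a = lb of product A, b = lb of product B (per acre).
K₂O: 0.05·a + 0.24·b = 59.3
P₂O₅: 0.13·a + 0.095·b = 56.42
From row1: a = (59.3 − 0.24·b) / 0.05.
Into row2: 0.13·(59.3 − 0.24·b)/0.05 + 0.095·b = 56.42 → b = 184.802, a = 298.953.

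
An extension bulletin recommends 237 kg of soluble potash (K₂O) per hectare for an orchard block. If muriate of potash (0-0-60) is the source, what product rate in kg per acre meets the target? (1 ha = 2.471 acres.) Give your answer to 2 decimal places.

159.85 kg of product per acre

Product per hectare = 237 / 60% = 395 kg.
Convert to per acre: 395 × 0.404694 = 159.854 kg.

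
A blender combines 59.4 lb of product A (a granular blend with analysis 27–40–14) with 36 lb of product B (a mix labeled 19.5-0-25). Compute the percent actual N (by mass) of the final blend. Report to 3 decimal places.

24.170% N

Total mass = 59.4 + 36 = 95.4 lb.
N mass = 27%×59.4 + 19.5%×36 = 23.058 lb.
% N = 23.058 / 95.4 = 24.1698%.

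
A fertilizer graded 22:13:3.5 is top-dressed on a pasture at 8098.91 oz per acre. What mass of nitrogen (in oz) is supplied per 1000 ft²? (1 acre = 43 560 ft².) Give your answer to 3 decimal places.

40.904 oz N per thousand sq ft

nitrogen per acre = 8098.91 × 22% = 1781.76 oz.
Convert to per 1000 ft²: 1781.76 × 0.0229568 = 40.9036 oz.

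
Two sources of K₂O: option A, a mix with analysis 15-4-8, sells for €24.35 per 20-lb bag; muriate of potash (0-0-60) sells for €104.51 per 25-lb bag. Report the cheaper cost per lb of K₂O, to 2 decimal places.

€6.97 per lb K₂O (muriate of potash)

option A: K₂O per bag = 20 × 8% = 1.6 lb; cost = 24.35 / 1.6 = €15.2188/lb K₂O.
muriate of potash: K₂O per bag = 25 × 60% = 15 lb; cost = 104.51 / 15 = €6.9673/lb K₂O.
muriate of potash is cheaper.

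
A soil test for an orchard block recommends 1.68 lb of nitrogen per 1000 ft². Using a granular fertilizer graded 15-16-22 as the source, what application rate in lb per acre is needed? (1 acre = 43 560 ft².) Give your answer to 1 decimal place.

Product per 1000 ft² = 1.68 / 15% = 11.2 lb.
Convert to per acre: 11.2 × 43.56 = 487.872 lb.

487.9 lb of product per acre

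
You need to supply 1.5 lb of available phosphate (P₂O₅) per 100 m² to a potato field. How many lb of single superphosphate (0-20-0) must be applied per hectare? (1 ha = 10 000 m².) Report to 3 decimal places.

750.000 lb of product per hectare

Product per 100 m² = 1.5 / 20% = 7.5 lb.
Convert to per hectare: 7.5 × 100 = 750 lb.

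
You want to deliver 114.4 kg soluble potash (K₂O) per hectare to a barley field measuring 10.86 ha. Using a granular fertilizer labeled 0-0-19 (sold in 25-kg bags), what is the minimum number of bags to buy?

262 bags

Product per hectare = 114.4 / 19% = 602.105 kg.
Total product = 602.105 × 10.86 = 6538.86 kg.
Bags = ⌈6538.86 / 25⌉ = 262.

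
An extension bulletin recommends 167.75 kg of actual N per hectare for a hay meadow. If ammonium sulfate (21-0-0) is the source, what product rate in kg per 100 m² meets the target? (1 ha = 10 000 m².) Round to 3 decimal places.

7.988 kg of product per hundred sq m

Product per hectare = 167.75 / 21% = 798.81 kg.
Convert to per 100 m²: 798.81 × 0.01 = 7.9881 kg.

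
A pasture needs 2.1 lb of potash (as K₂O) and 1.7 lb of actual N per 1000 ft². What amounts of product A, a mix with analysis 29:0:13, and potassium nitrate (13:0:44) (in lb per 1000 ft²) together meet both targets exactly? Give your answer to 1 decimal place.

With a, b = lb per 1000 ft² of product A and potassium nitrate:
K₂O: 0.13·a + 0.44·b = 2.1
N: 0.29·a + 0.13·b = 1.7
From row1: a = (2.1 − 0.44·b) / 0.13.
Into row2: 0.29·(2.1 − 0.44·b)/0.13 + 0.13·b = 1.7 → b = 3.50497, a = 4.29088.

4.3 lb product A, 3.5 lb potassium nitrate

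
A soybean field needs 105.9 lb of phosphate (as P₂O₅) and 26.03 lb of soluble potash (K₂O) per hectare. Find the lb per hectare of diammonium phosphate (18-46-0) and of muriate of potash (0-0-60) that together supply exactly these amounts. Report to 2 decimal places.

With a, b = lb per hectare of diammonium phosphate and muriate of potash:
P₂O₅: 0.46·a + 0·b = 105.9
K₂O: 0·a + 0.6·b = 26.03
Solving simultaneously: a = 230.217, b = 43.3833.

230.22 lb diammonium phosphate, 43.38 lb muriate of potash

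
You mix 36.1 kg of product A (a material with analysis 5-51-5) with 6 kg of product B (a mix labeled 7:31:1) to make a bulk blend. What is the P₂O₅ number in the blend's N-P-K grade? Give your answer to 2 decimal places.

Total mass = 36.1 + 6 = 42.1 kg.
P₂O₅ mass = 51%×36.1 + 31%×6 = 20.271 kg.
% P₂O₅ = 20.271 / 42.1 = 48.1496%.

48.15% P₂O₅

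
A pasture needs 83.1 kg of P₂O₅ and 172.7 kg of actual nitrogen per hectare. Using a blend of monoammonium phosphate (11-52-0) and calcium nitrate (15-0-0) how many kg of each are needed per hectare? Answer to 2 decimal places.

159.81 kg monoammonium phosphate, 1034.14 kg calcium nitrate

Per-hectare balance (a = monoammonium phosphate, b = calcium nitrate):
P₂O₅: 0.52·a + 0·b = 83.1
N: 0.11·a + 0.15·b = 172.7
Eliminate b: (row1) − 0/0.15·(row2) → 0.52·a = 83.1, so a = 159.808.
Then b = (172.7 − 0.11·159.808) / 0.15 = 1034.141.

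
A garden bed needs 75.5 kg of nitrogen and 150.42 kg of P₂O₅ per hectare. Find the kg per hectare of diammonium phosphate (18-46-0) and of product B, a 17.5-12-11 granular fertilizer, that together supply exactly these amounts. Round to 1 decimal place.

With a, b = kg per hectare of diammonium phosphate and product B:
N: 0.18·a + 0.175·b = 75.5
P₂O₅: 0.46·a + 0.12·b = 150.42
Eliminate a: (row1) − 0.18/0.46·(row2) → 0.128043·b = 16.64, so b = 129.956.
Back-substitute: a = (75.5 − 0.175·129.956) / 0.18 = 293.098.

293.1 kg diammonium phosphate, 130.0 kg product B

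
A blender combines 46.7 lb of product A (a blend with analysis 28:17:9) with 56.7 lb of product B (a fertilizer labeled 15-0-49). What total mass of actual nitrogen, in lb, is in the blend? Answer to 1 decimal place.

21.6 lb N

N mass = 28%×46.7 + 15%×56.7 = 21.581 lb.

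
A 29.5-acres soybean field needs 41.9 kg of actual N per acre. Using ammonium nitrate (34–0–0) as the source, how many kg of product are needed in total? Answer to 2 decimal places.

3635.44 kg

Product per acre = 41.9 / 34% = 123.235 kg.
Total product = 123.235 × 29.5 = 3635.441 kg.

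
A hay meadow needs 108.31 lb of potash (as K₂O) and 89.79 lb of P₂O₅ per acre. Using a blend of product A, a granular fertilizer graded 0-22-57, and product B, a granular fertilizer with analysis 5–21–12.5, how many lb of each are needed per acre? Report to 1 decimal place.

125.0 lb product A, 296.7 lb product B

Let a = lb of product A, b = lb of product B (per acre).
K₂O: 0.57·a + 0.125·b = 108.31
P₂O₅: 0.22·a + 0.21·b = 89.79
From row1: a = (108.31 − 0.125·b) / 0.57.
Into row2: 0.22·(108.31 − 0.125·b)/0.57 + 0.21·b = 89.79 → b = 296.661, a = 124.96.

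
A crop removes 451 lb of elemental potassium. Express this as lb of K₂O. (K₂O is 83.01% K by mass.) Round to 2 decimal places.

543.31 lb K₂O

K₂O = 451 / 0.8301 = 543.308 lb.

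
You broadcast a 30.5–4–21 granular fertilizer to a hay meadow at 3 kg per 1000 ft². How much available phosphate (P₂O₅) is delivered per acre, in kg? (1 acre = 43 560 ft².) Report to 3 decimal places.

5.227 kg P₂O₅ per acre

P₂O₅ per 1000 ft² = 3 × 4% = 0.12 kg.
Convert to per acre: 0.12 × 43.56 = 5.2272 kg.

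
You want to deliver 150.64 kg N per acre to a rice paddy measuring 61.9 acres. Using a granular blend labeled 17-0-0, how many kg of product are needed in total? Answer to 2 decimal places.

54850.68 kg

Product per acre = 150.64 / 17% = 886.118 kg.
Total product = 886.118 × 61.9 = 54850.682 kg.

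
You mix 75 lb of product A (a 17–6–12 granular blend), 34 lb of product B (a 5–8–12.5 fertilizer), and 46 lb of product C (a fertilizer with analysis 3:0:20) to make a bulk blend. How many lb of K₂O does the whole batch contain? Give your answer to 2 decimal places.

22.45 lb K₂O

K₂O mass = 12%×75 + 12.5%×34 + 20%×46 = 22.45 lb.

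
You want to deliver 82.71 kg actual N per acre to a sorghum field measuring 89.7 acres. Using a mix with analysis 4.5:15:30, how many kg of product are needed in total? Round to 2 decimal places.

Product per acre = 82.71 / 4.5% = 1838 kg.
Total product = 1838 × 89.7 = 164868.6 kg.

164868.60 kg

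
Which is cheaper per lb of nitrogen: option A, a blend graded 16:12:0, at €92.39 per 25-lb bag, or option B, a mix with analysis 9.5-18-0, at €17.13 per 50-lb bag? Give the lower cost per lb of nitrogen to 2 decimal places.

option A: N per bag = 25 × 16% = 4 lb; cost = 92.39 / 4 = €23.0975/lb N.
option B: N per bag = 50 × 9.5% = 4.75 lb; cost = 17.13 / 4.75 = €3.6063/lb N.
option B is cheaper.

€3.61 per lb N (option B)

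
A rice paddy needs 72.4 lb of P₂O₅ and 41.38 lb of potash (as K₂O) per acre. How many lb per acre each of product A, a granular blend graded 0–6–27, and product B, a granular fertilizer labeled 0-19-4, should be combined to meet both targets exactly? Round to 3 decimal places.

101.558 lb product A, 348.982 lb product B

Per-acre balance (a = product A, b = product B):
P₂O₅: 0.06·a + 0.19·b = 72.4
K₂O: 0.27·a + 0.04·b = 41.38
Solving simultaneously: a = 101.5583, b = 348.9816.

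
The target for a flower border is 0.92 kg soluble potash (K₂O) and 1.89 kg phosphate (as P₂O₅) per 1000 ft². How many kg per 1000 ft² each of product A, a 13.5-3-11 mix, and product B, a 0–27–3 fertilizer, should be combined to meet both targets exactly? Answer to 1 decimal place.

With a, b = kg per 1000 ft² of product A and product B:
K₂O: 0.11·a + 0.03·b = 0.92
P₂O₅: 0.03·a + 0.27·b = 1.89
Solving simultaneously: a = 6.65625, b = 6.26042.

6.7 kg product A, 6.3 kg product B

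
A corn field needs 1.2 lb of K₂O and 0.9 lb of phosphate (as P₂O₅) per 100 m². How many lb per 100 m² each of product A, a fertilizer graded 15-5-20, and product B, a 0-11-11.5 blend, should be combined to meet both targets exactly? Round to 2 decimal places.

1.75 lb product A, 7.38 lb product B

Per-100 m² balance (a = product A, b = product B):
K₂O: 0.2·a + 0.115·b = 1.2
P₂O₅: 0.05·a + 0.11·b = 0.9
From row1: a = (1.2 − 0.115·b) / 0.2.
Into row2: 0.05·(1.2 − 0.115·b)/0.2 + 0.11·b = 0.9 → b = 7.38462, a = 1.75385.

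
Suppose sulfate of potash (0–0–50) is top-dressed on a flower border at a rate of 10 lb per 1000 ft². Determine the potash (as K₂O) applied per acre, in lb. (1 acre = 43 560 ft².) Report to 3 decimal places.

K₂O per 1000 ft² = 10 × 50% = 5 lb.
Convert to per acre: 5 × 43.56 = 217.8 lb.

217.800 lb K₂O per acre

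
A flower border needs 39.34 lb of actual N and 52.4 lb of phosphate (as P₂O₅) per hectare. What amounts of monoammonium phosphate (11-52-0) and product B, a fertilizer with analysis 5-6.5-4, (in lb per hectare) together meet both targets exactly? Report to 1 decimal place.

Per-hectare balance (a = monoammonium phosphate, b = product B):
N: 0.11·a + 0.05·b = 39.34
P₂O₅: 0.52·a + 0.065·b = 52.4
From row1: a = (39.34 − 0.05·b) / 0.11.
Into row2: 0.52·(39.34 − 0.05·b)/0.11 + 0.065·b = 52.4 → b = 779.459, a = 3.33687.

3.3 lb monoammonium phosphate, 779.5 lb product B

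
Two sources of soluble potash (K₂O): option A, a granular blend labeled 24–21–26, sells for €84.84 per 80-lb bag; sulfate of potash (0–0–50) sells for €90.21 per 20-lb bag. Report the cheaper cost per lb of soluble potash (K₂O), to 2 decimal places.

option A: K₂O per bag = 80 × 26% = 20.8 lb; cost = 84.84 / 20.8 = €4.0788/lb K₂O.
sulfate of potash: K₂O per bag = 20 × 50% = 10 lb; cost = 90.21 / 10 = €9.0210/lb K₂O.
option A is cheaper.

€4.08 per lb K₂O (option A)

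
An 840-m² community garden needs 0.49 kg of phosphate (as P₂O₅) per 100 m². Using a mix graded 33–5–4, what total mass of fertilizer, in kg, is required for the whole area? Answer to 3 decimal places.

Product per 100 m² = 0.49 / 5% = 9.8 kg.
Total product = 9.8 × 840 / 100 = 82.32 kg.

82.320 kg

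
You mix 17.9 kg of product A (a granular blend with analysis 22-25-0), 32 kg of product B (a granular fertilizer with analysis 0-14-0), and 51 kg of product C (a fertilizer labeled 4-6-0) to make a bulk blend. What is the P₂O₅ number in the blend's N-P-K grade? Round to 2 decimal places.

Total mass = 17.9 + 32 + 51 = 100.9 kg.
P₂O₅ mass = 25%×17.9 + 14%×32 + 6%×51 = 12.015 kg.
% P₂O₅ = 12.015 / 100.9 = 11.9078%.

11.91% P₂O₅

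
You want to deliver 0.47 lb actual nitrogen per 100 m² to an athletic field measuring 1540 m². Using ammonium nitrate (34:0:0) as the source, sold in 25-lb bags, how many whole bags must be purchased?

1 bags

Product per 100 m² = 0.47 / 34% = 1.38235 lb.
Total product = 1.38235 × 1540 / 100 = 21.2882 lb.
Bags = ⌈21.2882 / 25⌉ = 1.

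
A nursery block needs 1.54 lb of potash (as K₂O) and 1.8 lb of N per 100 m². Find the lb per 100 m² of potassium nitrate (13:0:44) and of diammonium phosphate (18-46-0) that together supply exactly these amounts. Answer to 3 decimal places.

Let a = lb of potassium nitrate, b = lb of diammonium phosphate (per 100 m²).
K₂O: 0.44·a + 0·b = 1.54
N: 0.13·a + 0.18·b = 1.8
Solving simultaneously: a = 3.5, b = 7.47222.

3.500 lb potassium nitrate, 7.472 lb diammonium phosphate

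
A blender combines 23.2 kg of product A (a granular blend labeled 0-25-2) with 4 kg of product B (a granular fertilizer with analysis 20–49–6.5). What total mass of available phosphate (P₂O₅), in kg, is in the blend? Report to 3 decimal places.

7.760 kg P₂O₅

P₂O₅ mass = 25%×23.2 + 49%×4 = 7.76 kg.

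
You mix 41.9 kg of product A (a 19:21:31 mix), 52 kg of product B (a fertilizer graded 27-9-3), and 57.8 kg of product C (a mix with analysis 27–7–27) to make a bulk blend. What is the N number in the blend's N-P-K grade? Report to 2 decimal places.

Total mass = 41.9 + 52 + 57.8 = 151.7 kg.
N mass = 19%×41.9 + 27%×52 + 27%×57.8 = 37.607 kg.
% N = 37.607 / 151.7 = 24.7904%.

24.79% N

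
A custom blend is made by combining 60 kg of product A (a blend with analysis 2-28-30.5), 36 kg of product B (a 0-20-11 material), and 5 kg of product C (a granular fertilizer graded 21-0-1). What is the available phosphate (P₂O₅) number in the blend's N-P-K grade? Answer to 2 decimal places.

23.76% P₂O₅

Total mass = 60 + 36 + 5 = 101 kg.
P₂O₅ mass = 28%×60 + 20%×36 + 0%×5 = 24 kg.
% P₂O₅ = 24 / 101 = 23.7624%.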